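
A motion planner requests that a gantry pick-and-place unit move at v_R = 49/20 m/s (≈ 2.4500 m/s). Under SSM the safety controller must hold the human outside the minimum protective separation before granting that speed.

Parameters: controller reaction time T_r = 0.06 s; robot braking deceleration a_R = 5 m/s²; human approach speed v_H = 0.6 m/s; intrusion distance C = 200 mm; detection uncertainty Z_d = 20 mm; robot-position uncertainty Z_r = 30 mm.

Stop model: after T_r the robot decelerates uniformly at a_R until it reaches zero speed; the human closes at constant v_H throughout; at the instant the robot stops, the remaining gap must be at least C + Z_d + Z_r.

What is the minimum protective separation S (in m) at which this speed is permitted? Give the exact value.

T_s = v_R/a_R = (49/20)/5 = 0.4900 s
robot covers v_R·T_r = 2.4500·0.0600 = 0.1470 m before braking
robot covers 2.4500·0.4900 − ½·5.0000·0.4900² = 0.6002 m while stopping
human over T_r+T_s: 0.6000·(0.0600+0.4900) = 0.3300 m
residual clearance needed = 0.2000+0.0200+0.0300 = 0.2500 m
S_min ≈ 0.1470+0.6002+0.3300+0.2500  ⇒  S_min = 5309/4000 m

S_min = 5309/4000 m = 1.3273 m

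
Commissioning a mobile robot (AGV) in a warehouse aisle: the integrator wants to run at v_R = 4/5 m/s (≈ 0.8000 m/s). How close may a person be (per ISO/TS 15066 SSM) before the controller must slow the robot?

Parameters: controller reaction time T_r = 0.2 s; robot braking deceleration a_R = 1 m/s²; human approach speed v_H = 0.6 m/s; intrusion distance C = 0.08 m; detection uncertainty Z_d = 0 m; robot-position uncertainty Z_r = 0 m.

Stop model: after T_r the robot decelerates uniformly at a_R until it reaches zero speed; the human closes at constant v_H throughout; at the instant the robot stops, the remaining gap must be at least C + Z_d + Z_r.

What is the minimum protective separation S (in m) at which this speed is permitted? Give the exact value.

S_min = 29/25 m = 1.1600 m

stop time T_s = (4/5)/1 = 0.8000 s
robot in T_r: 0.8000·0.2000 = 0.1600 m
robot under decel: 0.8000²/(2·1.0000) = 0.3200 m
person approaches 0.6000·(0.2000+0.8000) = 0.6000 m
residual clearance needed = 0.0800+0.0000+0.0000 = 0.0800 m
S_min ≈ 0.1600+0.3200+0.6000+0.0800  ⇒  S_min = 29/25 m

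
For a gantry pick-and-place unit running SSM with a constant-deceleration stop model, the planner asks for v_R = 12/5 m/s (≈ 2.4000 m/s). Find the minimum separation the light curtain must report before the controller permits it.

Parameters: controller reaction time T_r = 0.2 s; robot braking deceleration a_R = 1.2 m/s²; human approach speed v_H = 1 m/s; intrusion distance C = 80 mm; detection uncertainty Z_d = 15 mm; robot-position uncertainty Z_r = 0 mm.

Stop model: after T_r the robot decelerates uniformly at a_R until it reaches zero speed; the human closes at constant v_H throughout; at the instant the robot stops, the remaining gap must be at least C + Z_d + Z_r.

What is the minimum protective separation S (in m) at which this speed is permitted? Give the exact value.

stop time T_s = (12/5)/(6/5) = 2.0000 s
robot covers v_R·T_r = 2.4000·0.2000 = 0.4800 m before braking
robot under decel: 2.4000²/(2·1.2000) = 2.4000 m
person approaches 1.0000·(0.2000+2.0000) = 2.2000 m
margins: 0.0800+0.0150+0.0000 = 0.0950 m
S_min ≈ 0.4800+2.4000+2.2000+0.0950  ⇒  S_min = 207/40 m

S_min = 207/40 m = 5.1750 m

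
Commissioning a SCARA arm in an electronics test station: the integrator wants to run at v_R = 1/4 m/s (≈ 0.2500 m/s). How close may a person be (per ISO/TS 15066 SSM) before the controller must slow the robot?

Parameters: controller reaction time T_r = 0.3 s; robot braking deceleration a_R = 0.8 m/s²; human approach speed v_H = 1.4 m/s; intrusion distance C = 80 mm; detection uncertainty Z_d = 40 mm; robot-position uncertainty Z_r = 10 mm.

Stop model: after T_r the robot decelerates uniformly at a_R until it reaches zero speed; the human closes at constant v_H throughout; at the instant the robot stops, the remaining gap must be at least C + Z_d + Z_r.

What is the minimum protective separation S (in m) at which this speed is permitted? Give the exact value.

S_min = 141/128 m = 1.1016 m

braking lasts T_s = (1/4)/(4/5) = 0.3125 s
reaction-phase robot travel = 0.2500·0.3000 = 0.0750 m
braking distance = 0.2500²/(2·0.8000) = 0.0391 m
person approaches 1.4000·(0.3000+0.3125) = 0.8575 m
residual clearance needed = 0.0800+0.0400+0.0100 = 0.1300 m
S_min ≈ 0.0750+0.0391+0.8575+0.1300  ⇒  S_min = 141/128 m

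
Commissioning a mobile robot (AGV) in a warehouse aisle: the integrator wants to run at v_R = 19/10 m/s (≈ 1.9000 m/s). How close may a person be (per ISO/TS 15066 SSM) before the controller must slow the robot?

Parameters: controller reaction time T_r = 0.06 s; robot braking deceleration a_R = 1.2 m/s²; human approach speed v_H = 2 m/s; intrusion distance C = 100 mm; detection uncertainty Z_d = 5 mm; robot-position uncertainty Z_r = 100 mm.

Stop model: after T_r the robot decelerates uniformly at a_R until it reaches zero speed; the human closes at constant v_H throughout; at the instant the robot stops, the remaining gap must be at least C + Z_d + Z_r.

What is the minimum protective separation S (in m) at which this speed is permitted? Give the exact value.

S_min = 30659/6000 m = 5.1098 m

braking lasts T_s = (19/10)/(6/5) = 1.5833 s
reaction-phase robot travel = 1.9000·0.0600 = 0.1140 m
braking distance = 1.9000²/(2·1.2000) = 1.5042 m
person approaches 2.0000·(0.0600+1.5833) = 3.2867 m
residual clearance needed = 0.1000+0.0050+0.1000 = 0.2050 m
S_min ≈ 0.1140+1.5042+3.2867+0.2050  ⇒  S_min = 30659/6000 m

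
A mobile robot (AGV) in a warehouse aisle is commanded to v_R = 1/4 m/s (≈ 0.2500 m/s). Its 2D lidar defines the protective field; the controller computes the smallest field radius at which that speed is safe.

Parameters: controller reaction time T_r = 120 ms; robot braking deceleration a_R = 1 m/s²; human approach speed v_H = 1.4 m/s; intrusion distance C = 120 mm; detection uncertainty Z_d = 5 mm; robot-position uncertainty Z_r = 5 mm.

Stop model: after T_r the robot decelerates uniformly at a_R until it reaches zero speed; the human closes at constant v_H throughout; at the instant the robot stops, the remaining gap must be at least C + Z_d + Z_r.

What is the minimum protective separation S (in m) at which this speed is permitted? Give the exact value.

braking lasts T_s = (1/4)/1 = 0.2500 s
reaction-phase robot travel = 0.2500·0.1200 = 0.0300 m
braking distance = 0.2500²/(2·1.0000) = 0.0312 m
human over T_r+T_s: 1.4000·(0.1200+0.2500) = 0.5180 m
residual clearance needed = 0.1200+0.0050+0.0050 = 0.1300 m
S_min ≈ 0.0300+0.0312+0.5180+0.1300  ⇒  S_min = 2837/4000 m

S_min = 2837/4000 m = 0.7093 m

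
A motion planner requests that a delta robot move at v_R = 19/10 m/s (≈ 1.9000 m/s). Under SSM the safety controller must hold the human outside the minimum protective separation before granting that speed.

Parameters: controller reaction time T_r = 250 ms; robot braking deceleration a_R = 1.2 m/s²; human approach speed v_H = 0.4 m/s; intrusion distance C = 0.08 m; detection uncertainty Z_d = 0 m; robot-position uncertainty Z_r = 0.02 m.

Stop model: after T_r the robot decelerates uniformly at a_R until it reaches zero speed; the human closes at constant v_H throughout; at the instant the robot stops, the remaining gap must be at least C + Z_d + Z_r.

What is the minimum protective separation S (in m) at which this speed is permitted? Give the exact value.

S_min = 45/16 m = 2.8125 m

T_s = v_R/a_R = (19/10)/(6/5) = 1.5833 s
robot in T_r: 1.9000·0.2500 = 0.4750 m
robot covers 1.9000·1.5833 − ½·1.2000·1.5833² = 1.5042 m while stopping
human over T_r+T_s: 0.4000·(0.2500+1.5833) = 0.7333 m
C+Z_d+Z_r = 0.0800+0.0000+0.0200 = 0.1000 m
S_min ≈ 0.4750+1.5042+0.7333+0.1000  ⇒  S_min = 45/16 m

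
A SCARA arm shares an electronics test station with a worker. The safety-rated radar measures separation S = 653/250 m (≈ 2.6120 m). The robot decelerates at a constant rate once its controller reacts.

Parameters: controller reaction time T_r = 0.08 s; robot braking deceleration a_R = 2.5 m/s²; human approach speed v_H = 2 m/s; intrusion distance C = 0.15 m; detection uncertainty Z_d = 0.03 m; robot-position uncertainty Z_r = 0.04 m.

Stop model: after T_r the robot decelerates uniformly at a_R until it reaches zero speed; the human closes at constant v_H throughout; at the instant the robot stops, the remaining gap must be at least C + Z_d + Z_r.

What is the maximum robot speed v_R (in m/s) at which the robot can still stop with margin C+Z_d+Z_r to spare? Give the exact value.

v_R_max = 9/5 m/s = 1.8000 m/s

collect terms ⇒ (1/5)·v_R² + (22/25)·v_R + (-279/125) = 0
  disc = (22/25)² − 4·(1/5)·(-279/125) = 64/25 ; √disc = 8/5
  v_R = (−(22/25) + 8/5) / (2·(1/5)) = 9/5 m/s
check:
T_s = v_R/a_R = (9/5)/(5/2) = 0.7200 s
robot covers v_R·T_r = 1.8000·0.0800 = 0.1440 m before braking
braking distance = 1.8000²/(2·2.5000) = 0.6480 m
human closes 2.0000·0.8000 = 1.6000 m
C+Z_d+Z_r = 0.1500+0.0300+0.0400 = 0.2200 m
sum ≈ 0.1440+0.6480+1.6000+0.2200 ≈ 2.6120 m = S ✓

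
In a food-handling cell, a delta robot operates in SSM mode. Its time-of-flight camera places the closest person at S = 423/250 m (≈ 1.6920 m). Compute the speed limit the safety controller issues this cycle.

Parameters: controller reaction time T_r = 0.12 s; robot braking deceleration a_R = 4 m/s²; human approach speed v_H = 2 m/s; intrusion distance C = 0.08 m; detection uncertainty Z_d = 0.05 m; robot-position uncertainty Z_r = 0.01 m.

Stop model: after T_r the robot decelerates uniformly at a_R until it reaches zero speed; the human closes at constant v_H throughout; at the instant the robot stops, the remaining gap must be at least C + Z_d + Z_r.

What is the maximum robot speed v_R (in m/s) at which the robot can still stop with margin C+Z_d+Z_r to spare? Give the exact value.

v_R_max = 8/5 m/s = 1.6000 m/s

quadratic (1/8)·v² + (31/50)·v + (-164/125) = 0
  disc = (31/50)² − 4·(1/8)·(-164/125) = 2601/2500 ; √disc = 51/50
  v_R = (−(31/50) + 51/50) / (2·(1/8)) = 8/5 m/s
check:
T_s = v_R/a_R = (8/5)/4 = 0.4000 s
robot covers v_R·T_r = 1.6000·0.1200 = 0.1920 m before braking
braking distance = 1.6000²/(2·4.0000) = 0.3200 m
person approaches 2.0000·(0.1200+0.4000) = 1.0400 m
residual clearance needed = 0.0800+0.0500+0.0100 = 0.1400 m
sum ≈ 0.1920+0.3200+1.0400+0.1400 ≈ 1.6920 m = S ✓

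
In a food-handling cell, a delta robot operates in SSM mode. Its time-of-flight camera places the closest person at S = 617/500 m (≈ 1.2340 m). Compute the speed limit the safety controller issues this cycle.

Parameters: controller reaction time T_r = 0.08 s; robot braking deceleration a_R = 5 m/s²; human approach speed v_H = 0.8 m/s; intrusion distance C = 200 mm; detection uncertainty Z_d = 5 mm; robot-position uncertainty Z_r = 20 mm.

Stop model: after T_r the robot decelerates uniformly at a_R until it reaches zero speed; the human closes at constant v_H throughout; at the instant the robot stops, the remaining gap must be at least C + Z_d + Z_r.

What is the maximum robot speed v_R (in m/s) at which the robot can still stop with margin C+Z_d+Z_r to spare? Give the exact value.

v_R_max = 21/10 m/s = 2.1000 m/s

at the boundary: (1/10)·v² + (6/25)·v + (-189/200) = 0
  disc = (6/25)² − 4·(1/10)·(-189/200) = 1089/2500 ; √disc = 33/50
  v_R = (−(6/25) + 33/50) / (2·(1/10)) = 21/10 m/s
check:
stop time T_s = (21/10)/5 = 0.4200 s
robot covers v_R·T_r = 2.1000·0.0800 = 0.1680 m before braking
robot covers 2.1000·0.4200 − ½·5.0000·0.4200² = 0.4410 m while stopping
person approaches 0.8000·(0.0800+0.4200) = 0.4000 m
C+Z_d+Z_r = 0.2000+0.0050+0.0200 = 0.2250 m
sum ≈ 0.1680+0.4410+0.4000+0.2250 ≈ 1.2340 m = S ✓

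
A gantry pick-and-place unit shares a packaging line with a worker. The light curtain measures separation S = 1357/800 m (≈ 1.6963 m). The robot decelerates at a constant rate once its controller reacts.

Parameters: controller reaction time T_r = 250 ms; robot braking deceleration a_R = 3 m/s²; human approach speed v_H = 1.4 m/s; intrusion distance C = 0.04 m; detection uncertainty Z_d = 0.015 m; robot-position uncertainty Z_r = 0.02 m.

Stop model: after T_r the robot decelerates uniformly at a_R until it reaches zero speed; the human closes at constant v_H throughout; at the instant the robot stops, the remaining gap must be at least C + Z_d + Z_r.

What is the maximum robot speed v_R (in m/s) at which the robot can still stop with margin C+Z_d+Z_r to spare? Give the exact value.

v_R_max = 27/20 m/s = 1.3500 m/s

at the boundary: (1/6)·v² + (43/60)·v + (-1017/800) = 0
  disc = (43/60)² − 4·(1/6)·(-1017/800) = 49/36 ; √disc = 7/6
  v_R = (−(43/60) + 7/6) / (2·(1/6)) = 27/20 m/s
check:
stop time T_s = (27/20)/3 = 0.4500 s
reaction-phase robot travel = 1.3500·0.2500 = 0.3375 m
robot covers 1.3500·0.4500 − ½·3.0000·0.4500² = 0.3038 m while stopping
human closes 1.4000·0.7000 = 0.9800 m
residual clearance needed = 0.0400+0.0150+0.0200 = 0.0750 m
sum ≈ 0.3375+0.3038+0.9800+0.0750 ≈ 1.6963 m = S ✓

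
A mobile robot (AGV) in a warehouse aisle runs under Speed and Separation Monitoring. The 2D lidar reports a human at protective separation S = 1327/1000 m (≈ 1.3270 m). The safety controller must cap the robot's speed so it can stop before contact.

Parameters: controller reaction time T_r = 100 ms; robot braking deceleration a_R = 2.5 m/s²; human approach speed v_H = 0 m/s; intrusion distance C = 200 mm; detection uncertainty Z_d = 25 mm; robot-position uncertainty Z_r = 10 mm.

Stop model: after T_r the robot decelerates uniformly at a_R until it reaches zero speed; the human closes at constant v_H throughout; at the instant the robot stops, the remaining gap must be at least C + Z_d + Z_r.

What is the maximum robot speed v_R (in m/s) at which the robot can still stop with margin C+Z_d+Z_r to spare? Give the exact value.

quadratic (1/5)·v² + (1/10)·v + (-273/250) = 0
  disc = (1/10)² − 4·(1/5)·(-273/250) = 2209/2500 ; √disc = 47/50
  v_R = (−(1/10) + 47/50) / (2·(1/5)) = 21/10 m/s
check:
T_s = v_R/a_R = (21/10)/(5/2) = 0.8400 s
robot in T_r: 2.1000·0.1000 = 0.2100 m
robot covers 2.1000·0.8400 − ½·2.5000·0.8400² = 0.8820 m while stopping
human closes 0.0000·0.9400 = 0.0000 m
residual clearance needed = 0.2000+0.0250+0.0100 = 0.2350 m
sum ≈ 0.2100+0.8820+0.0000+0.2350 ≈ 1.3270 m = S ✓

v_R_max = 21/10 m/s = 2.1000 m/s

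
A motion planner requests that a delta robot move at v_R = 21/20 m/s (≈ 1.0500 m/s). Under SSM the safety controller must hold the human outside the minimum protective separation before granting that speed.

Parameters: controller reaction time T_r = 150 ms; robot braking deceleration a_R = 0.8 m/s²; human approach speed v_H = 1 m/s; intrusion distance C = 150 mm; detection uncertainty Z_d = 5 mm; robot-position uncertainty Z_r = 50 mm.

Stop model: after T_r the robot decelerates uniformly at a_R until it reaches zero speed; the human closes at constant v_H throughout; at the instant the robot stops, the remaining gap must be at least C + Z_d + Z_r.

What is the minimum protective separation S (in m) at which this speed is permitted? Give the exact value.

S_min = 1609/640 m = 2.5141 m

T_s = v_R/a_R = (21/20)/(4/5) = 1.3125 s
robot covers v_R·T_r = 1.0500·0.1500 = 0.1575 m before braking
robot covers 1.0500·1.3125 − ½·0.8000·1.3125² = 0.6891 m while stopping
human over T_r+T_s: 1.0000·(0.1500+1.3125) = 1.4625 m
margins: 0.1500+0.0050+0.0500 = 0.2050 m
S_min ≈ 0.1575+0.6891+1.4625+0.2050  ⇒  S_min = 1609/640 m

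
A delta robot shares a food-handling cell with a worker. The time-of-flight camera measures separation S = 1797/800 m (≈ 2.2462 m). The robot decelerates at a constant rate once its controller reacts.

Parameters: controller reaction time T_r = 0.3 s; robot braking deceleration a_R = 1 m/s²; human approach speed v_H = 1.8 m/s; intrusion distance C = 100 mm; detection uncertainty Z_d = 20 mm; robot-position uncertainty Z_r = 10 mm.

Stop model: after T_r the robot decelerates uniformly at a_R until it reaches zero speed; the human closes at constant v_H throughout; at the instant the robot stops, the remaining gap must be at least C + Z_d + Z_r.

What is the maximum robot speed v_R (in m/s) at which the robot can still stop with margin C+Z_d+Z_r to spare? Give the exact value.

quadratic (1/2)·v² + (21/10)·v + (-1261/800) = 0
  disc = (21/10)² − 4·(1/2)·(-1261/800) = 121/16 ; √disc = 11/4
  v_R = (−(21/10) + 11/4) / (2·(1/2)) = 13/20 m/s
check:
stop time T_s = (13/20)/1 = 0.6500 s
robot covers v_R·T_r = 0.6500·0.3000 = 0.1950 m before braking
robot covers 0.6500·0.6500 − ½·1.0000·0.6500² = 0.2112 m while stopping
person approaches 1.8000·(0.3000+0.6500) = 1.7100 m
margins: 0.1000+0.0200+0.0100 = 0.1300 m
sum ≈ 0.1950+0.2112+1.7100+0.1300 ≈ 2.2462 m = S ✓

v_R_max = 13/20 m/s = 0.6500 m/s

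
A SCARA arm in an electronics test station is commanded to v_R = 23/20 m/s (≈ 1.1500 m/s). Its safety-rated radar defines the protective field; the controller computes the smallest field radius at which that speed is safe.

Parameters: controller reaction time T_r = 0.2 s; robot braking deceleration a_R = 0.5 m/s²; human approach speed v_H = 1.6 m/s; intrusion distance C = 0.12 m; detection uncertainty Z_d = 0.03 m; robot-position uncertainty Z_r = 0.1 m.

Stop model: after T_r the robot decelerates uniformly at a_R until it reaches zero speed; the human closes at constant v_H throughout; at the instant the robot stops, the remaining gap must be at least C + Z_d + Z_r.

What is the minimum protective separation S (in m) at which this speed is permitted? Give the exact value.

S_min = 2321/400 m = 5.8025 m

stop time T_s = (23/20)/(1/2) = 2.3000 s
reaction-phase robot travel = 1.1500·0.2000 = 0.2300 m
robot under decel: 1.1500²/(2·0.5000) = 1.3225 m
human over T_r+T_s: 1.6000·(0.2000+2.3000) = 4.0000 m
residual clearance needed = 0.1200+0.0300+0.1000 = 0.2500 m
S_min ≈ 0.2300+1.3225+4.0000+0.2500  ⇒  S_min = 2321/400 m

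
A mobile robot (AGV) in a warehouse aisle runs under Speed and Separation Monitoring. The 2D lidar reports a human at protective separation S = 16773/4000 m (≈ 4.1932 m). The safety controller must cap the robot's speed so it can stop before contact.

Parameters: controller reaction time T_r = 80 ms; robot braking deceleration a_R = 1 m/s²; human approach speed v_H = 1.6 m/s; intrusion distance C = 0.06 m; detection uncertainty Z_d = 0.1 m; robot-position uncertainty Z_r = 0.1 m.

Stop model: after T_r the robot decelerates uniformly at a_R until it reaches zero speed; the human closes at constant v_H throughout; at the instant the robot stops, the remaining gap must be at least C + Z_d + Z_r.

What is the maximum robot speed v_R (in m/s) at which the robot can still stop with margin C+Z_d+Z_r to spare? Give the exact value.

quadratic (1/2)·v² + (42/25)·v + (-15221/4000) = 0
  disc = (42/25)² − 4·(1/2)·(-15221/4000) = 104329/10000 ; √disc = 323/100
  v_R = (−(42/25) + 323/100) / (2·(1/2)) = 31/20 m/s
check:
T_s = v_R/a_R = (31/20)/1 = 1.5500 s
reaction-phase robot travel = 1.5500·0.0800 = 0.1240 m
robot covers 1.5500·1.5500 − ½·1.0000·1.5500² = 1.2012 m while stopping
human closes 1.6000·1.6300 = 2.6080 m
margins: 0.0600+0.1000+0.1000 = 0.2600 m
sum ≈ 0.1240+1.2012+2.6080+0.2600 ≈ 4.1932 m = S ✓

v_R_max = 31/20 m/s = 1.5500 m/s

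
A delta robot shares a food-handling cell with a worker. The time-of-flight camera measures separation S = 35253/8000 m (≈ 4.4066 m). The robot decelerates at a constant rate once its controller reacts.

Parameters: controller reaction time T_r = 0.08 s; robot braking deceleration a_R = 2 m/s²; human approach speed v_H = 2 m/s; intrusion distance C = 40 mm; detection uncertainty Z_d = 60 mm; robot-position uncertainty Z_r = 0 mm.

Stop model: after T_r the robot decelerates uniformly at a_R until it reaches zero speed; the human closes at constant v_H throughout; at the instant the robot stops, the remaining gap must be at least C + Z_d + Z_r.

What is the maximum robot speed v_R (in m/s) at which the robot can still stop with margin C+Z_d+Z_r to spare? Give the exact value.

collect terms ⇒ (1/4)·v_R² + (27/25)·v_R + (-33173/8000) = 0
  disc = (27/25)² − 4·(1/4)·(-33173/8000) = 212521/40000 ; √disc = 461/200
  v_R = (−(27/25) + 461/200) / (2·(1/4)) = 49/20 m/s
check:
braking lasts T_s = (49/20)/2 = 1.2250 s
robot covers v_R·T_r = 2.4500·0.0800 = 0.1960 m before braking
robot covers 2.4500·1.2250 − ½·2.0000·1.2250² = 1.5006 m while stopping
human closes 2.0000·1.3050 = 2.6100 m
residual clearance needed = 0.0400+0.0600+0.0000 = 0.1000 m
sum ≈ 0.1960+1.5006+2.6100+0.1000 ≈ 4.4066 m = S ✓

v_R_max = 49/20 m/s = 2.4500 m/s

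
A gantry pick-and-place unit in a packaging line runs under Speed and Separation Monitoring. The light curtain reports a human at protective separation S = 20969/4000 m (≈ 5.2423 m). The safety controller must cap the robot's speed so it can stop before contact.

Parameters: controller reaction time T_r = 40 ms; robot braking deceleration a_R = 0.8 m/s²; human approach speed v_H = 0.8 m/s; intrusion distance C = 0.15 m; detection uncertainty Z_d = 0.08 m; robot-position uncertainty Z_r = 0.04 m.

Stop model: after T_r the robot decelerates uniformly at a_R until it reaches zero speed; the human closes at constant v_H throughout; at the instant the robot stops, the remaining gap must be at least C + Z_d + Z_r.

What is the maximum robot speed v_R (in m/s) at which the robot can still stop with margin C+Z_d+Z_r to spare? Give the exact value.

v_R_max = 21/10 m/s = 2.1000 m/s

at the boundary: (5/8)·v² + (26/25)·v + (-19761/4000) = 0
  disc = (26/25)² − 4·(5/8)·(-19761/4000) = 537289/40000 ; √disc = 733/200
  v_R = (−(26/25) + 733/200) / (2·(5/8)) = 21/10 m/s
check:
stop time T_s = (21/10)/(4/5) = 2.6250 s
reaction-phase robot travel = 2.1000·0.0400 = 0.0840 m
robot covers 2.1000·2.6250 − ½·0.8000·2.6250² = 2.7563 m while stopping
human closes 0.8000·2.6650 = 2.1320 m
C+Z_d+Z_r = 0.1500+0.0800+0.0400 = 0.2700 m
sum ≈ 0.0840+2.7563+2.1320+0.2700 ≈ 5.2423 m = S ✓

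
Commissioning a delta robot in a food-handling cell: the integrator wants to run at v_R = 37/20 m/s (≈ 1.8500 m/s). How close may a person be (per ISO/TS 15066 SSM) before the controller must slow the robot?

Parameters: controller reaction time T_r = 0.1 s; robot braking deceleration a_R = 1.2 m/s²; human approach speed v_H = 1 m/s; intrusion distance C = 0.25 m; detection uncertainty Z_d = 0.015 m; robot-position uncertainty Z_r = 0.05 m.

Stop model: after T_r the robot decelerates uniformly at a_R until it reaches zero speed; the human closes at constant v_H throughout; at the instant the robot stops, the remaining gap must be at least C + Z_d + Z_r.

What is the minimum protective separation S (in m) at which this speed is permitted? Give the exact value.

S_min = 685/192 m = 3.5677 m

braking lasts T_s = (37/20)/(6/5) = 1.5417 s
robot in T_r: 1.8500·0.1000 = 0.1850 m
robot covers 1.8500·1.5417 − ½·1.2000·1.5417² = 1.4260 m while stopping
human over T_r+T_s: 1.0000·(0.1000+1.5417) = 1.6417 m
margins: 0.2500+0.0150+0.0500 = 0.3150 m
S_min ≈ 0.1850+1.4260+1.6417+0.3150  ⇒  S_min = 685/192 m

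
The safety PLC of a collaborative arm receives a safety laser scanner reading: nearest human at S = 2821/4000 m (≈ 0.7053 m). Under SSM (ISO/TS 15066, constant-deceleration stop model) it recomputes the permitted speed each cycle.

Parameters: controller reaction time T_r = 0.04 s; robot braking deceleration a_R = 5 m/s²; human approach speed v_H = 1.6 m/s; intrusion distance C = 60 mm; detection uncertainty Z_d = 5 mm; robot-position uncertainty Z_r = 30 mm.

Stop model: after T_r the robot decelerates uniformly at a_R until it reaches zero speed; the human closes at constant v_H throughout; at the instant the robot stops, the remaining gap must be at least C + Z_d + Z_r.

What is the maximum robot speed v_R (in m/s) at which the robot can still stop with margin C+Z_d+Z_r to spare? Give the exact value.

v_R_max = 23/20 m/s = 1.1500 m/s

collect terms ⇒ (1/10)·v_R² + (9/25)·v_R + (-437/800) = 0
  disc = (9/25)² − 4·(1/10)·(-437/800) = 3481/10000 ; √disc = 59/100
  v_R = (−(9/25) + 59/100) / (2·(1/10)) = 23/20 m/s
check:
T_s = v_R/a_R = (23/20)/5 = 0.2300 s
reaction-phase robot travel = 1.1500·0.0400 = 0.0460 m
robot under decel: 1.1500²/(2·5.0000) = 0.1323 m
human over T_r+T_s: 1.6000·(0.0400+0.2300) = 0.4320 m
C+Z_d+Z_r = 0.0600+0.0050+0.0300 = 0.0950 m
sum ≈ 0.0460+0.1323+0.4320+0.0950 ≈ 0.7053 m = S ✓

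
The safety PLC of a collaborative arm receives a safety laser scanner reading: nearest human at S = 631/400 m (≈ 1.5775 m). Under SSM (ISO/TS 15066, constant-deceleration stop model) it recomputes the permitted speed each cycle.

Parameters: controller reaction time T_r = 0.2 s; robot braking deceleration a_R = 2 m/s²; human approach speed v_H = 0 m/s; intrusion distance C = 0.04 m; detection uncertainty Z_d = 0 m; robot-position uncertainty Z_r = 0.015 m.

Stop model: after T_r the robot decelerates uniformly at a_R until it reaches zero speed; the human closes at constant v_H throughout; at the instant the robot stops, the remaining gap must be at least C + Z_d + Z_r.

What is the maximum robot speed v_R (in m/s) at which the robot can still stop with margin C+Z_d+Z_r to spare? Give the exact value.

v_R_max = 21/10 m/s = 2.1000 m/s

quadratic (1/4)·v² + (1/5)·v + (-609/400) = 0
  disc = (1/5)² − 4·(1/4)·(-609/400) = 25/16 ; √disc = 5/4
  v_R = (−(1/5) + 5/4) / (2·(1/4)) = 21/10 m/s
check:
T_s = v_R/a_R = (21/10)/2 = 1.0500 s
robot in T_r: 2.1000·0.2000 = 0.4200 m
braking distance = 2.1000²/(2·2.0000) = 1.1025 m
human closes 0.0000·1.2500 = 0.0000 m
residual clearance needed = 0.0400+0.0000+0.0150 = 0.0550 m
sum ≈ 0.4200+1.1025+0.0000+0.0550 ≈ 1.5775 m = S ✓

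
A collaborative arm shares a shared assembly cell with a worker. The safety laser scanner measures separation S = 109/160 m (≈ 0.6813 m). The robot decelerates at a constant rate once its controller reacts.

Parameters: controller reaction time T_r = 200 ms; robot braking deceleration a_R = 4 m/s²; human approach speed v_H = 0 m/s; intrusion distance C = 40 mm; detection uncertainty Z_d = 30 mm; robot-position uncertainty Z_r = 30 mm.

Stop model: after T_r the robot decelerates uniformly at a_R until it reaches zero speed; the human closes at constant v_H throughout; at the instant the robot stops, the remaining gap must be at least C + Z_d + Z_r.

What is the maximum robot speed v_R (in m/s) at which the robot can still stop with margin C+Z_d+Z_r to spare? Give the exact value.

v_R_max = 3/2 m/s = 1.5000 m/s

quadratic (1/8)·v² + (1/5)·v + (-93/160) = 0
  disc = (1/5)² − 4·(1/8)·(-93/160) = 529/1600 ; √disc = 23/40
  v_R = (−(1/5) + 23/40) / (2·(1/8)) = 3/2 m/s
check:
T_s = v_R/a_R = (3/2)/4 = 0.3750 s
robot covers v_R·T_r = 1.5000·0.2000 = 0.3000 m before braking
robot under decel: 1.5000²/(2·4.0000) = 0.2812 m
human over T_r+T_s: 0.0000·(0.2000+0.3750) = 0.0000 m
C+Z_d+Z_r = 0.0400+0.0300+0.0300 = 0.1000 m
sum ≈ 0.3000+0.2812+0.0000+0.1000 ≈ 0.6813 m = S ✓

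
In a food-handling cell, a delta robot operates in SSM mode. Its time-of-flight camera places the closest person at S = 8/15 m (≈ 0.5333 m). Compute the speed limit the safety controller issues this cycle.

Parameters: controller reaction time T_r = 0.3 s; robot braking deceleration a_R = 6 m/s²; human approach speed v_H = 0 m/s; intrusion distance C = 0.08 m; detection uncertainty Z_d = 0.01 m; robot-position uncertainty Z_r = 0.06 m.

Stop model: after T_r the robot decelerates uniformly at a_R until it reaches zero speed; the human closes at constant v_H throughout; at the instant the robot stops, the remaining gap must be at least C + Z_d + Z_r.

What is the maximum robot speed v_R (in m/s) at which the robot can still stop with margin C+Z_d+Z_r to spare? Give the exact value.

quadratic (1/12)·v² + (3/10)·v + (-23/60) = 0
  disc = (3/10)² − 4·(1/12)·(-23/60) = 49/225 ; √disc = 7/15
  v_R = (−(3/10) + 7/15) / (2·(1/12)) = 1 m/s
check:
T_s = v_R/a_R = 1/6 = 0.1667 s
reaction-phase robot travel = 1.0000·0.3000 = 0.3000 m
robot under decel: 1.0000²/(2·6.0000) = 0.0833 m
human over T_r+T_s: 0.0000·(0.3000+0.1667) = 0.0000 m
C+Z_d+Z_r = 0.0800+0.0100+0.0600 = 0.1500 m
sum ≈ 0.3000+0.0833+0.0000+0.1500 ≈ 0.5333 m = S ✓

v_R_max = 1 m/s = 1.0000 m/s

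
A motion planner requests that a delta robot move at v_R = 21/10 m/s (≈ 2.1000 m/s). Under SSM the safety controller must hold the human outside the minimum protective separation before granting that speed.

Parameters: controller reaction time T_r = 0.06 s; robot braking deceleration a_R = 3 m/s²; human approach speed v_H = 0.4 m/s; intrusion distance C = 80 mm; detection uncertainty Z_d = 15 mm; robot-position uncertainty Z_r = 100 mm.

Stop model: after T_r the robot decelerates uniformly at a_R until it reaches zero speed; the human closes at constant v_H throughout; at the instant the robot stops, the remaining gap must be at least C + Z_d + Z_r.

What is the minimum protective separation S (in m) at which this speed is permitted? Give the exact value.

stop time T_s = (21/10)/3 = 0.7000 s
robot covers v_R·T_r = 2.1000·0.0600 = 0.1260 m before braking
robot under decel: 2.1000²/(2·3.0000) = 0.7350 m
person approaches 0.4000·(0.0600+0.7000) = 0.3040 m
C+Z_d+Z_r = 0.0800+0.0150+0.1000 = 0.1950 m
S_min ≈ 0.1260+0.7350+0.3040+0.1950  ⇒  S_min = 34/25 m

S_min = 34/25 m = 1.3600 m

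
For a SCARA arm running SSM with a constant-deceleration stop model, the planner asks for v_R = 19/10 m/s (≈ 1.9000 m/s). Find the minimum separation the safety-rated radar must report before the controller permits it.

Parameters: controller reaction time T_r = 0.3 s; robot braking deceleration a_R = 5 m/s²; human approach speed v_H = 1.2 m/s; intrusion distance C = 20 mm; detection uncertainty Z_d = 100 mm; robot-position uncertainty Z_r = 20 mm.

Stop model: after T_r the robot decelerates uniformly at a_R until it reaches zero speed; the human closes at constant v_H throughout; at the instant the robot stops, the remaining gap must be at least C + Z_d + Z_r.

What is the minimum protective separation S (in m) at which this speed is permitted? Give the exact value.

braking lasts T_s = (19/10)/5 = 0.3800 s
robot covers v_R·T_r = 1.9000·0.3000 = 0.5700 m before braking
robot under decel: 1.9000²/(2·5.0000) = 0.3610 m
human over T_r+T_s: 1.2000·(0.3000+0.3800) = 0.8160 m
C+Z_d+Z_r = 0.0200+0.1000+0.0200 = 0.1400 m
S_min ≈ 0.5700+0.3610+0.8160+0.1400  ⇒  S_min = 1887/1000 m

S_min = 1887/1000 m = 1.8870 m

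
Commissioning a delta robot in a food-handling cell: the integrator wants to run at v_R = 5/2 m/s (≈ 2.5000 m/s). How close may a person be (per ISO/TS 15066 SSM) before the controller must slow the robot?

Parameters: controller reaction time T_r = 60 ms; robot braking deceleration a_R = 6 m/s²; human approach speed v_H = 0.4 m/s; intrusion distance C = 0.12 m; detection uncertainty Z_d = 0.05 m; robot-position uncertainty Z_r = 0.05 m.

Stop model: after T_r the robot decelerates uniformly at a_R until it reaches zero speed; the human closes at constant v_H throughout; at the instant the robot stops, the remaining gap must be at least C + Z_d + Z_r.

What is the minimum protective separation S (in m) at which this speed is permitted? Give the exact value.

stop time T_s = (5/2)/6 = 0.4167 s
reaction-phase robot travel = 2.5000·0.0600 = 0.1500 m
robot under decel: 2.5000²/(2·6.0000) = 0.5208 m
human over T_r+T_s: 0.4000·(0.0600+0.4167) = 0.1907 m
C+Z_d+Z_r = 0.1200+0.0500+0.0500 = 0.2200 m
S_min ≈ 0.1500+0.5208+0.1907+0.2200  ⇒  S_min = 2163/2000 m

S_min = 2163/2000 m = 1.0815 m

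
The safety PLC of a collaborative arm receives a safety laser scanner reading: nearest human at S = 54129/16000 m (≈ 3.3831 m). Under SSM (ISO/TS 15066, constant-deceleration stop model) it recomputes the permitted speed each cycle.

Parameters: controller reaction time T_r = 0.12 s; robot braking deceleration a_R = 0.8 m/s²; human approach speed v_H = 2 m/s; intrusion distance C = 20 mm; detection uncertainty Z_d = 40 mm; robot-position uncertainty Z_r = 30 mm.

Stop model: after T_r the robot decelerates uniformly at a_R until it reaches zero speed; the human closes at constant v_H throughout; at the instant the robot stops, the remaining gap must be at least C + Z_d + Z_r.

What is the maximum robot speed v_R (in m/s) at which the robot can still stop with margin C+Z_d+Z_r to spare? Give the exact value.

collect terms ⇒ (5/8)·v_R² + (131/50)·v_R + (-48849/16000) = 0
  disc = (131/50)² − 4·(5/8)·(-48849/16000) = 2319529/160000 ; √disc = 1523/400
  v_R = (−(131/50) + 1523/400) / (2·(5/8)) = 19/20 m/s
check:
stop time T_s = (19/20)/(4/5) = 1.1875 s
robot covers v_R·T_r = 0.9500·0.1200 = 0.1140 m before braking
braking distance = 0.9500²/(2·0.8000) = 0.5641 m
human closes 2.0000·1.3075 = 2.6150 m
margins: 0.0200+0.0400+0.0300 = 0.0900 m
sum ≈ 0.1140+0.5641+2.6150+0.0900 ≈ 3.3831 m = S ✓

v_R_max = 19/20 m/s = 0.9500 m/s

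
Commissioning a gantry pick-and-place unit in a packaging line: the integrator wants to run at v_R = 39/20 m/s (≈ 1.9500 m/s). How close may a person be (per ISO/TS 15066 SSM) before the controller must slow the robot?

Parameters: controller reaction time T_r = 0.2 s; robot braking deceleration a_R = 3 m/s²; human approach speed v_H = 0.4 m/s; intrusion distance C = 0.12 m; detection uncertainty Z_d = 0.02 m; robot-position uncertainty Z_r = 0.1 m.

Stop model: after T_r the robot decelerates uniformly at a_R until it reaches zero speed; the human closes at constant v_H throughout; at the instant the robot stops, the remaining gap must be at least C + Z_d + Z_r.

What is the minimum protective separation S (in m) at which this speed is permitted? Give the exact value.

S_min = 1283/800 m = 1.6038 m

braking lasts T_s = (39/20)/3 = 0.6500 s
robot in T_r: 1.9500·0.2000 = 0.3900 m
braking distance = 1.9500²/(2·3.0000) = 0.6338 m
human over T_r+T_s: 0.4000·(0.2000+0.6500) = 0.3400 m
residual clearance needed = 0.1200+0.0200+0.1000 = 0.2400 m
S_min ≈ 0.3900+0.6338+0.3400+0.2400  ⇒  S_min = 1283/800 m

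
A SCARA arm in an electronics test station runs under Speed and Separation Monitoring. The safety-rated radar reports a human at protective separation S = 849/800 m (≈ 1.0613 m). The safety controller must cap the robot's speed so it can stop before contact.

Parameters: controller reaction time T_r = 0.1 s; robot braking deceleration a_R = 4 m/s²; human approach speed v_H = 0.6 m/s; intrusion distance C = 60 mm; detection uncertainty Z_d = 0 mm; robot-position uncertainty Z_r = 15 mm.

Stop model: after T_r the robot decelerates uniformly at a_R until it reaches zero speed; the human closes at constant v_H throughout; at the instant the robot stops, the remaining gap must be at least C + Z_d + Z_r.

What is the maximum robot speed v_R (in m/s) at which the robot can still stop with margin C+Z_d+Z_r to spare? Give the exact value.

v_R_max = 19/10 m/s = 1.9000 m/s

at the boundary: (1/8)·v² + (1/4)·v + (-741/800) = 0
  disc = (1/4)² − 4·(1/8)·(-741/800) = 841/1600 ; √disc = 29/40
  v_R = (−(1/4) + 29/40) / (2·(1/8)) = 19/10 m/s
check:
braking lasts T_s = (19/10)/4 = 0.4750 s
robot in T_r: 1.9000·0.1000 = 0.1900 m
robot under decel: 1.9000²/(2·4.0000) = 0.4512 m
person approaches 0.6000·(0.1000+0.4750) = 0.3450 m
margins: 0.0600+0.0000+0.0150 = 0.0750 m
sum ≈ 0.1900+0.4512+0.3450+0.0750 ≈ 1.0613 m = S ✓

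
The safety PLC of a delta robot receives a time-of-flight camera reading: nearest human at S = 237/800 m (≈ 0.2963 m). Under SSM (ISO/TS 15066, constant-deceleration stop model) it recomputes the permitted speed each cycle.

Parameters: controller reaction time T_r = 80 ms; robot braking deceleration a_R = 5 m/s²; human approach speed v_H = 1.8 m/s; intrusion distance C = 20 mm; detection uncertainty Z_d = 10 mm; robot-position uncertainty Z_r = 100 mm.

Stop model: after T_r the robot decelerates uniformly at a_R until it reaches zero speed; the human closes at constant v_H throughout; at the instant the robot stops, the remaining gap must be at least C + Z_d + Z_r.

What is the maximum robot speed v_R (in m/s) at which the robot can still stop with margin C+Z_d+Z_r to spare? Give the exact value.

v_R_max = 1/20 m/s = 0.0500 m/s

at the boundary: (1/10)·v² + (11/25)·v + (-89/4000) = 0
  disc = (11/25)² − 4·(1/10)·(-89/4000) = 81/400 ; √disc = 9/20
  v_R = (−(11/25) + 9/20) / (2·(1/10)) = 1/20 m/s
check:
braking lasts T_s = (1/20)/5 = 0.0100 s
robot covers v_R·T_r = 0.0500·0.0800 = 0.0040 m before braking
braking distance = 0.0500²/(2·5.0000) = 0.0003 m
person approaches 1.8000·(0.0800+0.0100) = 0.1620 m
residual clearance needed = 0.0200+0.0100+0.1000 = 0.1300 m
sum ≈ 0.0040+0.0003+0.1620+0.1300 ≈ 0.2963 m = S ✓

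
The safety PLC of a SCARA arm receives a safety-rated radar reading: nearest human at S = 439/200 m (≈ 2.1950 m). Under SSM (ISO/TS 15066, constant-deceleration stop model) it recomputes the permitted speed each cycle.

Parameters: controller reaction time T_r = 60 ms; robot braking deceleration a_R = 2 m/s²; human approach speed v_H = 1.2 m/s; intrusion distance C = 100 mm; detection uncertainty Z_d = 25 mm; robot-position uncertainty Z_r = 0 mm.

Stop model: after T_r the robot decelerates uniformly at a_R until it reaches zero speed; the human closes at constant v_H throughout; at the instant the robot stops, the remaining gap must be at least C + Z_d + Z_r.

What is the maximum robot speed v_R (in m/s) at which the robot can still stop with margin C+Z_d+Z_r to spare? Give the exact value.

at the boundary: (1/4)·v² + (33/50)·v + (-999/500) = 0
  disc = (33/50)² − 4·(1/4)·(-999/500) = 1521/625 ; √disc = 39/25
  v_R = (−(33/50) + 39/25) / (2·(1/4)) = 9/5 m/s
check:
stop time T_s = (9/5)/2 = 0.9000 s
robot covers v_R·T_r = 1.8000·0.0600 = 0.1080 m before braking
robot covers 1.8000·0.9000 − ½·2.0000·0.9000² = 0.8100 m while stopping
person approaches 1.2000·(0.0600+0.9000) = 1.1520 m
C+Z_d+Z_r = 0.1000+0.0250+0.0000 = 0.1250 m
sum ≈ 0.1080+0.8100+1.1520+0.1250 ≈ 2.1950 m = S ✓

v_R_max = 9/5 m/s = 1.8000 m/s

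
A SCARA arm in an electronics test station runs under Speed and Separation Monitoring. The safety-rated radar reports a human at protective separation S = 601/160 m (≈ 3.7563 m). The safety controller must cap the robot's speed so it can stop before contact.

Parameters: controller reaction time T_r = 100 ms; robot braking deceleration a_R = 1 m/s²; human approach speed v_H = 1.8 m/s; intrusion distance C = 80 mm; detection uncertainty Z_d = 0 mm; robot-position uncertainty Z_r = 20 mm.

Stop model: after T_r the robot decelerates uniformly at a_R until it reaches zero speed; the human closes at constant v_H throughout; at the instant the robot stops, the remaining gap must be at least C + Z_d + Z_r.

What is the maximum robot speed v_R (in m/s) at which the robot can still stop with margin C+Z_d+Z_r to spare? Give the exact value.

quadratic (1/2)·v² + (19/10)·v + (-2781/800) = 0
  disc = (19/10)² − 4·(1/2)·(-2781/800) = 169/16 ; √disc = 13/4
  v_R = (−(19/10) + 13/4) / (2·(1/2)) = 27/20 m/s
check:
braking lasts T_s = (27/20)/1 = 1.3500 s
robot in T_r: 1.3500·0.1000 = 0.1350 m
braking distance = 1.3500²/(2·1.0000) = 0.9113 m
human over T_r+T_s: 1.8000·(0.1000+1.3500) = 2.6100 m
residual clearance needed = 0.0800+0.0000+0.0200 = 0.1000 m
sum ≈ 0.1350+0.9113+2.6100+0.1000 ≈ 3.7563 m = S ✓

v_R_max = 27/20 m/s = 1.3500 m/s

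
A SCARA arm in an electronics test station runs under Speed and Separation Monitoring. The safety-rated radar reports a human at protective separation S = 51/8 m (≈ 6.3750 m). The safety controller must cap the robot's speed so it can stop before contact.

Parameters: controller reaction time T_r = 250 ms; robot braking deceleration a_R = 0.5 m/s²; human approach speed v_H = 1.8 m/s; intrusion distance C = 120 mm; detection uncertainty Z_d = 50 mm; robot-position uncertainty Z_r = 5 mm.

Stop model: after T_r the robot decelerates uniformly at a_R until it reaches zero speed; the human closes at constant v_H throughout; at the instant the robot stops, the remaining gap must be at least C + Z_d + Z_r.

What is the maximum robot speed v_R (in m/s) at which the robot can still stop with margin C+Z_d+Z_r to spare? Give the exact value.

at the boundary: (1)·v² + (77/20)·v + (-23/4) = 0
  disc = (77/20)² − 4·(1)·(-23/4) = 15129/400 ; √disc = 123/20
  v_R = (−(77/20) + 123/20) / (2·(1)) = 23/20 m/s
check:
T_s = v_R/a_R = (23/20)/(1/2) = 2.3000 s
robot in T_r: 1.1500·0.2500 = 0.2875 m
robot under decel: 1.1500²/(2·0.5000) = 1.3225 m
person approaches 1.8000·(0.2500+2.3000) = 4.5900 m
C+Z_d+Z_r = 0.1200+0.0500+0.0050 = 0.1750 m
sum ≈ 0.2875+1.3225+4.5900+0.1750 ≈ 6.3750 m = S ✓

v_R_max = 23/20 m/s = 1.1500 m/s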